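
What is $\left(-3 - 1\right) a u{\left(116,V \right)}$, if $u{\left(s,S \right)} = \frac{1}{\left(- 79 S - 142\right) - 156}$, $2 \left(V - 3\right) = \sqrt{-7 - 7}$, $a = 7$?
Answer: $\frac{29960}{616137} - \frac{2212 i \sqrt{14}}{616137} \approx 0.048626 - 0.013433 i$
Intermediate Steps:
$V = 3 + \frac{i \sqrt{14}}{2}$ ($V = 3 + \frac{\sqrt{-7 - 7}}{2} = 3 + \frac{\sqrt{-14}}{2} = 3 + \frac{i \sqrt{14}}{2} \approx 3.0 + 1.8708 i$)
$u{\left(s,S \right)} = \frac{1}{-298 - 79 S}$ ($u{\left(s,S \right)} = \frac{1}{\left(-142 - 79 S\right) - 156} = \frac{1}{-298 - 79 S}$)
$\left(-3 - 1\right) a u{\left(116,V \right)} = \left(-3 - 1\right) 7 \left(- \frac{1}{298 + 79 \left(3 + \frac{i \sqrt{14}}{2}\right)}\right) = \left(-4\right) 7 \left(- \frac{1}{298 + \left(237 + \frac{79 i \sqrt{14}}{2}\right)}\right) = - 28 \left(- \frac{1}{535 + \frac{79 i \sqrt{14}}{2}}\right) = \frac{28}{535 + \frac{79 i \sqrt{14}}{2}}$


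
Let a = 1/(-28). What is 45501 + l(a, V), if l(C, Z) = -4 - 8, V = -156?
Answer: 45489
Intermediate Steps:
a = -1/28 ≈ -0.035714
l(C, Z) = -12
45501 + l(a, V) = 45501 - 12 = 45489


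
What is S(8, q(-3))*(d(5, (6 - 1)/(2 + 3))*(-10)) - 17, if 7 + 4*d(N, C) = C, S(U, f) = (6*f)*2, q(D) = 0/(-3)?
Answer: -17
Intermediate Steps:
q(D) = 0 (q(D) = 0*(-⅓) = 0)
S(U, f) = 12*f
d(N, C) = -7/4 + C/4
S(8, q(-3))*(d(5, (6 - 1)/(2 + 3))*(-10)) - 17 = (12*0)*((-7/4 + ((6 - 1)/(2 + 3))/4)*(-10)) - 17 = 0*((-7/4 + (5/5)/4)*(-10)) - 17 = 0*((-7/4 + (5*(⅕))/4)*(-10)) - 17 = 0*((-7/4 + (¼)*1)*(-10)) - 17 = 0*((-7/4 + ¼)*(-10)) - 17 = 0*(-3/2*(-10)) - 17 = 0*15 - 17 = 0 - 17 = -17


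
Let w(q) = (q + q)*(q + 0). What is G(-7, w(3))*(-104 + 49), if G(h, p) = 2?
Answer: -110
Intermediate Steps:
w(q) = 2*q² (w(q) = (2*q)*q = 2*q²)
G(-7, w(3))*(-104 + 49) = 2*(-104 + 49) = 2*(-55) = -110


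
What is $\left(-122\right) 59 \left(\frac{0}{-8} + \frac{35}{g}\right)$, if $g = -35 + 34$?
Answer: $251930$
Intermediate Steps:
$g = -1$
$\left(-122\right) 59 \left(\frac{0}{-8} + \frac{35}{g}\right) = \left(-122\right) 59 \left(\frac{0}{-8} + \frac{35}{-1}\right) = - 7198 \left(0 \left(- \frac{1}{8}\right) + 35 \left(-1\right)\right) = - 7198 \left(0 - 35\right) = \left(-7198\right) \left(-35\right) = 251930$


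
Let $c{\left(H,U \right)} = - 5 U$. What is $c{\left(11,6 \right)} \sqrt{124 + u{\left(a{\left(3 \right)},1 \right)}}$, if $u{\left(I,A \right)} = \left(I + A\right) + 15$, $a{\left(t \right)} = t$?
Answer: $- 30 \sqrt{143} \approx -358.75$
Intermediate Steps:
$u{\left(I,A \right)} = 15 + A + I$ ($u{\left(I,A \right)} = \left(A + I\right) + 15 = 15 + A + I$)
$c{\left(11,6 \right)} \sqrt{124 + u{\left(a{\left(3 \right)},1 \right)}} = \left(-5\right) 6 \sqrt{124 + \left(15 + 1 + 3\right)} = - 30 \sqrt{124 + 19} = - 30 \sqrt{143}$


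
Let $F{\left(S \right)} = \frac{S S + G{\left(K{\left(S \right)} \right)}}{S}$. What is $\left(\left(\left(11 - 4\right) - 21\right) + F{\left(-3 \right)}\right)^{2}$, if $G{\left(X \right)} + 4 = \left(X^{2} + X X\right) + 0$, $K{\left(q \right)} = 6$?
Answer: $\frac{14161}{9} \approx 1573.4$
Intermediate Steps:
$G{\left(X \right)} = -4 + 2 X^{2}$ ($G{\left(X \right)} = -4 + \left(\left(X^{2} + X X\right) + 0\right) = -4 + \left(\left(X^{2} + X^{2}\right) + 0\right) = -4 + \left(2 X^{2} + 0\right) = -4 + 2 X^{2}$)
$F{\left(S \right)} = \frac{68 + S^{2}}{S}$ ($F{\left(S \right)} = \frac{S S - \left(4 - 2 \cdot 6^{2}\right)}{S} = \frac{S^{2} + \left(-4 + 2 \cdot 36\right)}{S} = \frac{S^{2} + \left(-4 + 72\right)}{S} = \frac{S^{2} + 68}{S} = \frac{68 + S^{2}}{S}$)
$\left(\left(\left(11 - 4\right) - 21\right) + F{\left(-3 \right)}\right)^{2} = \left(\left(\left(11 - 4\right) - 21\right) + \left(-3 + \frac{68}{-3}\right)\right)^{2} = \left(\left(7 - 21\right) + \left(-3 + 68 \left(- \frac{1}{3}\right)\right)\right)^{2} = \left(-14 - \frac{77}{3}\right)^{2} = \left(- \frac{119}{3}\right)^{2} = \frac{14161}{9}$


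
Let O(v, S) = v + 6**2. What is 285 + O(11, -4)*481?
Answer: 22892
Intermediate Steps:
O(v, S) = 36 + v (O(v, S) = v + 36 = 36 + v)
285 + O(11, -4)*481 = 285 + (36 + 11)*481 = 285 + 47*481 = 285 + 22607 = 22892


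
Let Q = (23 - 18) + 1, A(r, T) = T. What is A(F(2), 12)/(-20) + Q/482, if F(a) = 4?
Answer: -708/1205 ≈ -0.58755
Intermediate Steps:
Q = 6 (Q = 5 + 1 = 6)
A(F(2), 12)/(-20) + Q/482 = 12/(-20) + 6/482 = 12*(-1/20) + 6*(1/482) = -⅗ + 3/241 = -708/1205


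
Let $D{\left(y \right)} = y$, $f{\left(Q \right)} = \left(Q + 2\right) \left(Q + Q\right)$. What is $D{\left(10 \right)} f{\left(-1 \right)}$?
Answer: $-20$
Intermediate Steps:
$f{\left(Q \right)} = 2 Q \left(2 + Q\right)$ ($f{\left(Q \right)} = \left(2 + Q\right) 2 Q = 2 Q \left(2 + Q\right)$)
$D{\left(10 \right)} f{\left(-1 \right)} = 10 \cdot 2 \left(-1\right) \left(2 - 1\right) = 10 \cdot 2 \left(-1\right) 1 = 10 \left(-2\right) = -20$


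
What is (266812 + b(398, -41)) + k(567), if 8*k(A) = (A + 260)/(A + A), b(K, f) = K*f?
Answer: 2272482395/9072 ≈ 2.5049e+5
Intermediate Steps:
k(A) = (260 + A)/(16*A) (k(A) = ((A + 260)/(A + A))/8 = ((260 + A)/((2*A)))/8 = ((260 + A)*(1/(2*A)))/8 = ((260 + A)/(2*A))/8 = (260 + A)/(16*A))
(266812 + b(398, -41)) + k(567) = (266812 + 398*(-41)) + (1/16)*(260 + 567)/567 = (266812 - 16318) + (1/16)*(1/567)*827 = 250494 + 827/9072 = 2272482395/9072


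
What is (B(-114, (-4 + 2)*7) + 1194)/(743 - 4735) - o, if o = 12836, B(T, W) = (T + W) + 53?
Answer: -51242431/3992 ≈ -12836.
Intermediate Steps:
B(T, W) = 53 + T + W
(B(-114, (-4 + 2)*7) + 1194)/(743 - 4735) - o = ((53 - 114 + (-4 + 2)*7) + 1194)/(743 - 4735) - 1*12836 = ((53 - 114 - 2*7) + 1194)/(-3992) - 12836 = ((53 - 114 - 14) + 1194)*(-1/3992) - 12836 = (-75 + 1194)*(-1/3992) - 12836 = 1119*(-1/3992) - 12836 = -1119/3992 - 12836 = -51242431/3992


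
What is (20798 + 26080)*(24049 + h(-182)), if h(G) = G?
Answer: 1118837226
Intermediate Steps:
(20798 + 26080)*(24049 + h(-182)) = (20798 + 26080)*(24049 - 182) = 46878*23867 = 1118837226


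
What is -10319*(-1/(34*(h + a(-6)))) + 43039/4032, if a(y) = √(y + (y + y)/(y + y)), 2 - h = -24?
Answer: 20375357/915264 - 607*I*√5/1362 ≈ 22.262 - 0.99654*I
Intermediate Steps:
h = 26 (h = 2 - 1*(-24) = 2 + 24 = 26)
a(y) = √(1 + y) (a(y) = √(y + (2*y)/((2*y))) = √(y + (2*y)*(1/(2*y))) = √(y + 1) = √(1 + y))
-10319*(-1/(34*(h + a(-6)))) + 43039/4032 = -10319*(-1/(34*(26 + √(1 - 6)))) + 43039/4032 = -10319*(-1/(34*(26 + √(-5)))) + 43039*(1/4032) = -10319*(-1/(34*(26 + I*√5))) + 43039/4032 = -10319/(-884 - 34*I*√5) + 43039/4032 = 43039/4032 - 10319/(-884 - 34*I*√5)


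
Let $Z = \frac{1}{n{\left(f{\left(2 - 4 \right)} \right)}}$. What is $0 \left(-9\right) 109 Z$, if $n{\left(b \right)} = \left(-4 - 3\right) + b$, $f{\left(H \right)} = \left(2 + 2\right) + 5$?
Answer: $0$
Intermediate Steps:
$f{\left(H \right)} = 9$ ($f{\left(H \right)} = 4 + 5 = 9$)
$n{\left(b \right)} = -7 + b$
$Z = \frac{1}{2}$ ($Z = \frac{1}{-7 + 9} = \frac{1}{2} \approx 0.5$)
$0 \left(-9\right) 109 Z = 0 \left(-9\right) 109 \cdot \frac{1}{2} = 0 \cdot 109 \cdot \frac{1}{2} = 0 \cdot \frac{1}{2} = 0$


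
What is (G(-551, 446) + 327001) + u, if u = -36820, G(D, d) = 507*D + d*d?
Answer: 209740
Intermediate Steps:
G(D, d) = d² + 507*D (G(D, d) = 507*D + d² = d² + 507*D)
(G(-551, 446) + 327001) + u = ((446² + 507*(-551)) + 327001) - 36820 = ((198916 - 279357) + 327001) - 36820 = (-80441 + 327001) - 36820 = 246560 - 36820 = 209740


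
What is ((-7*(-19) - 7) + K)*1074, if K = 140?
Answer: 285684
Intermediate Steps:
((-7*(-19) - 7) + K)*1074 = ((-7*(-19) - 7) + 140)*1074 = ((133 - 7) + 140)*1074 = (126 + 140)*1074 = 266*1074 = 285684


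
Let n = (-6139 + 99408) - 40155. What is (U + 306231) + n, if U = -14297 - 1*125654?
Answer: 219394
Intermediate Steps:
n = 53114 (n = 93269 - 40155 = 53114)
U = -139951 (U = -14297 - 125654 = -139951)
(U + 306231) + n = (-139951 + 306231) + 53114 = 166280 + 53114 = 219394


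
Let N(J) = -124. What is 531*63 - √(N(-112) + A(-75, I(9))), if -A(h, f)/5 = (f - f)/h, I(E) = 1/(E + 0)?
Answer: 33453 - 2*I*√31 ≈ 33453.0 - 11.136*I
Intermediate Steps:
I(E) = 1/E
A(h, f) = 0 (A(h, f) = -5*(f - f)/h = -0/h = -5*0 = 0)
531*63 - √(N(-112) + A(-75, I(9))) = 531*63 - √(-124 + 0) = 33453 - √(-124) = 33453 - 2*I*√31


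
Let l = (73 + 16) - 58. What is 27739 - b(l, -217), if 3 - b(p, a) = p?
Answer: 27767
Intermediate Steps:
l = 31 (l = 89 - 58 = 31)
b(p, a) = 3 - p
27739 - b(l, -217) = 27739 - (3 - 1*31) = 27739 - (3 - 31) = 27739 - 1*(-28) = 27739 + 28 = 27767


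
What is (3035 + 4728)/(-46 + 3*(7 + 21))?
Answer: 7763/38 ≈ 204.29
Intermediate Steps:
(3035 + 4728)/(-46 + 3*(7 + 21)) = 7763/(-46 + 3*28) = 7763/(-46 + 84) = 7763/38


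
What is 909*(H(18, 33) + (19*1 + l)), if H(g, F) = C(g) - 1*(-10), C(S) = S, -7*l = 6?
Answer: 293607/7 ≈ 41944.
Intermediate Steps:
l = -6/7 (l = -⅐*6 = -6/7 ≈ -0.85714)
H(g, F) = 10 + g (H(g, F) = g - 1*(-10) = g + 10 = 10 + g)
909*(H(18, 33) + (19*1 + l)) = 909*((10 + 18) + (19*1 - 6/7)) = 909*(28 + (19 - 6/7)) = 909*(28 + 127/7) = 909*(323/7) = 293607/7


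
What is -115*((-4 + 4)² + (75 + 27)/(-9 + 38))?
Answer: -11730/29 ≈ -404.48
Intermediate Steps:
-115*((-4 + 4)² + (75 + 27)/(-9 + 38)) = -115*(0² + 102/29) = -115*(0 + 102*(1/29)) = -115*(0 + 102/29) = -115*102/29 = -11730/29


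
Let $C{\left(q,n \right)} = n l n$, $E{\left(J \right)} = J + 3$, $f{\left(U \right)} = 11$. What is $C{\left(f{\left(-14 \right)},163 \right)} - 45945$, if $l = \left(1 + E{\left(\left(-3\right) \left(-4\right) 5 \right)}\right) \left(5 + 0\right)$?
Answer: $8456135$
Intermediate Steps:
$E{\left(J \right)} = 3 + J$
$l = 320$ ($l = \left(1 + \left(3 + \left(-3\right) \left(-4\right) 5\right)\right) \left(5 + 0\right) = \left(1 + \left(3 + 12 \cdot 5\right)\right) 5 = \left(1 + \left(3 + 60\right)\right) 5 = \left(1 + 63\right) 5 = 64 \cdot 5 = 320$)
$C{\left(q,n \right)} = 320 n^{2}$ ($C{\left(q,n \right)} = n 320 n = 320 n n = 320 n^{2}$)
$C{\left(f{\left(-14 \right)},163 \right)} - 45945 = 320 \cdot 163^{2} - 45945 = 320 \cdot 26569 - 45945 = 8502080 - 45945 = 8456135$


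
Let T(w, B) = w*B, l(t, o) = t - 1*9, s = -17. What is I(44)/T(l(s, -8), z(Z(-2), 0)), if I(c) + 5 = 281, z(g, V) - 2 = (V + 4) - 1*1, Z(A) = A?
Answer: -138/65 ≈ -2.1231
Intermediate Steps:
l(t, o) = -9 + t (l(t, o) = t - 9 = -9 + t)
z(g, V) = 5 + V (z(g, V) = 2 + ((V + 4) - 1*1) = 2 + ((4 + V) - 1) = 2 + (3 + V) = 5 + V)
T(w, B) = B*w
I(c) = 276 (I(c) = -5 + 281 = 276)
I(44)/T(l(s, -8), z(Z(-2), 0)) = 276/(((5 + 0)*(-9 - 17))) = 276/((5*(-26))) = 276/(-130) = 276*(-1/130) = -138/65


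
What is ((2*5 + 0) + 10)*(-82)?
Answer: -1640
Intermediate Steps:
((2*5 + 0) + 10)*(-82) = ((10 + 0) + 10)*(-82) = (10 + 10)*(-82) = 20*(-82) = -1640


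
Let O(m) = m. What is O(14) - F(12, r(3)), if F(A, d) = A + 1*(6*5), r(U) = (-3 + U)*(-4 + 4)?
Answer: -28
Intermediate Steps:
r(U) = 0 (r(U) = (-3 + U)*0 = 0)
F(A, d) = 30 + A (F(A, d) = A + 1*30 = A + 30 = 30 + A)
O(14) - F(12, r(3)) = 14 - (30 + 12) = 14 - 1*42 = 14 - 42 = -28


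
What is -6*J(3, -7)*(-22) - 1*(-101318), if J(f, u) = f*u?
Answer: 98546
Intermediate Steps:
-6*J(3, -7)*(-22) - 1*(-101318) = -18*(-7)*(-22) - 1*(-101318) = -6*(-21)*(-22) + 101318 = 126*(-22) + 101318 = -2772 + 101318 = 98546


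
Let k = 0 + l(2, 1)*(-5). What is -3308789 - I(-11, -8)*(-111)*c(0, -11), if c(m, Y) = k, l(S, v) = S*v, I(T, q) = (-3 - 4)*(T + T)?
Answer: -3479729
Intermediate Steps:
I(T, q) = -14*T
k = -10 (k = 0 + (2*1)*(-5) = 0 + 2*(-5) = 0 - 10 = -10)
c(m, Y) = -10
-3308789 - I(-11, -8)*(-111)*c(0, -11) = -3308789 - -14*(-11)*(-111)*(-10) = -3308789 - 154*(-111)*(-10) = -3308789 - (-17094)*(-10) = -3308789 - 1*170940 = -3308789 - 170940 = -3479729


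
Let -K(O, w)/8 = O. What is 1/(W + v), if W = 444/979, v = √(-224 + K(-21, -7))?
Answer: 108669/13467458 - 958441*I*√14/26934916 ≈ 0.008069 - 0.13314*I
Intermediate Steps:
K(O, w) = -8*O
v = 2*I*√14 (v = √(-224 - 8*(-21)) = √(-224 + 168) = √(-56) = 2*I*√14 ≈ 7.4833*I)
W = 444/979 (W = 444*(1/979) = 444/979 ≈ 0.45352)
1/(W + v) = 1/(444/979 + 2*I*√14)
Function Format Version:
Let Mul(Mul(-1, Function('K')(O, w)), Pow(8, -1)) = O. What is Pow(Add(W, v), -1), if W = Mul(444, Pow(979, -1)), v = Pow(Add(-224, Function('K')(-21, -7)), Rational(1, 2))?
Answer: Add(Rational(108669, 13467458), Mul(Rational(-958441, 26934916), I, Pow(14, Rational(1, 2)))) ≈ Add(0.0080690, Mul(-0.13314, I))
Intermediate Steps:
Function('K')(O, w) = Mul(-8, O)
v = Mul(2, I, Pow(14, Rational(1, 2))) (v = Pow(Add(-224, Mul(-8, -21)), Rational(1, 2)) = Pow(Add(-224, 168), Rational(1, 2)) = Pow(-56, Rational(1, 2)) = Mul(2, I, Pow(14, Rational(1, 2))) ≈ Mul(7.4833, I))
W = Rational(444, 979) (W = Mul(444, Rational(1, 979)) = Rational(444, 979) ≈ 0.45352)
Pow(Add(W, v), -1) = Pow(Add(Rational(444, 979), Mul(2, I, Pow(14, Rational(1, 2)))), -1)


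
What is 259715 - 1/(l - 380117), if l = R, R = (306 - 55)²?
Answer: 82359781941/317116 ≈ 2.5972e+5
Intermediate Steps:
R = 63001 (R = 251² = 63001)
l = 63001
259715 - 1/(l - 380117) = 259715 - 1/(63001 - 380117) = 259715 - 1/(-317116) = 259715 - 1*(-1/317116) = 259715 + 1/317116 = 82359781941/317116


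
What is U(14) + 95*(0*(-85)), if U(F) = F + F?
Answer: 28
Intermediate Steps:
U(F) = 2*F
U(14) + 95*(0*(-85)) = 2*14 + 95*(0*(-85)) = 28 + 95*0 = 28 + 0 = 28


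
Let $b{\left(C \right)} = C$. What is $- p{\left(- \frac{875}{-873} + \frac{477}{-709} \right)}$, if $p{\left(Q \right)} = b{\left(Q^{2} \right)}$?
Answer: $- \frac{41597234116}{383107767849} \approx -0.10858$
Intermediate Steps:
$p{\left(Q \right)} = Q^{2}$
$- p{\left(- \frac{875}{-873} + \frac{477}{-709} \right)} = - \left(- \frac{875}{-873} + \frac{477}{-709}\right)^{2} = - \left(\left(-875\right) \left(- \frac{1}{873}\right) + 477 \left(- \frac{1}{709}\right)\right)^{2} = - \left(\frac{875}{873} - \frac{477}{709}\right)^{2} = - \left(\frac{203954}{618957}\right)^{2} = \left(-1\right) \frac{41597234116}{383107767849} = - \frac{41597234116}{383107767849}$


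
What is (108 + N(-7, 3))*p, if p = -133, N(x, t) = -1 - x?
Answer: -15162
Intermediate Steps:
(108 + N(-7, 3))*p = (108 + (-1 - 1*(-7)))*(-133) = (108 + (-1 + 7))*(-133) = (108 + 6)*(-133) = 114*(-133) = -15162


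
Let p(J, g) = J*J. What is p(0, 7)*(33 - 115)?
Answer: 0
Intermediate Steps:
p(J, g) = J**2
p(0, 7)*(33 - 115) = 0**2*(33 - 115) = 0*(-82) = 0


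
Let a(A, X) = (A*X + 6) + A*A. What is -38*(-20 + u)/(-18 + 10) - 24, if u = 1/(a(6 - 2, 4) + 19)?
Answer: -1427/12 ≈ -118.92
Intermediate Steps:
a(A, X) = 6 + A² + A*X (a(A, X) = (6 + A*X) + A² = 6 + A² + A*X)
u = 1/57 (u = 1/((6 + (6 - 2)² + (6 - 2)*4) + 19) = 1/((6 + 4² + 4*4) + 19) = 1/((6 + 16 + 16) + 19) = 1/(38 + 19) = 1/57 ≈ 0.017544)
-38*(-20 + u)/(-18 + 10) - 24 = -38*(-20 + 1/57)/(-18 + 10) - 24 = -(-2278)/(3*(-8)) - 24 = -(-2278)*(-1)/(3*8) - 24 = -38*1139/456 - 24 = -1139/12 - 24 = -1427/12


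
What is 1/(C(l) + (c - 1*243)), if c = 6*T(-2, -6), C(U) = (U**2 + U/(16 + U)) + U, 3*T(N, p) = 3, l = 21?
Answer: 37/8346 ≈ 0.0044333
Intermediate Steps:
T(N, p) = 1 (T(N, p) = (1/3)*3 = 1)
C(U) = U + U**2 + U/(16 + U) (C(U) = (U**2 + U/(16 + U)) + U = U + U**2 + U/(16 + U))
c = 6 (c = 6*1 = 6)
1/(C(l) + (c - 1*243)) = 1/(21*(17 + 21**2 + 17*21)/(16 + 21) + (6 - 1*243)) = 1/(21*(17 + 441 + 357)/37 + (6 - 243)) = 1/(21*(1/37)*815 - 237) = 1/(17115/37 - 237) = 1/(8346/37) = 37/8346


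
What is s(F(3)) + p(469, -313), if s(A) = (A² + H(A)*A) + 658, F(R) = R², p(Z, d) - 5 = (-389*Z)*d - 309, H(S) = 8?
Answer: 57104540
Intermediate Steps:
p(Z, d) = -304 - 389*Z*d (p(Z, d) = 5 + ((-389*Z)*d - 309) = 5 + (-389*Z*d - 309) = 5 + (-309 - 389*Z*d) = -304 - 389*Z*d)
s(A) = 658 + A² + 8*A (s(A) = (A² + 8*A) + 658 = 658 + A² + 8*A)
s(F(3)) + p(469, -313) = (658 + (3²)² + 8*3²) + (-304 - 389*469*(-313)) = (658 + 9² + 8*9) + (-304 + 57104033) = (658 + 81 + 72) + 57103729 = 811 + 57103729 = 57104540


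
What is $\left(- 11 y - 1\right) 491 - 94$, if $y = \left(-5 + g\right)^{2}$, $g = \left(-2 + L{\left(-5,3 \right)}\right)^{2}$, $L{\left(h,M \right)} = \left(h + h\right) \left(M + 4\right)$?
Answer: $-144865844026$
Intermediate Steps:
$L{\left(h,M \right)} = 2 h \left(4 + M\right)$
$g = 5184$ ($g = \left(-2 + 2 \left(-5\right) \left(4 + 3\right)\right)^{2} = \left(-2 + 2 \left(-5\right) 7\right)^{2} = \left(-2 - 70\right)^{2} = \left(-72\right)^{2} = 5184$)
$y = 26822041$ ($y = \left(-5 + 5184\right)^{2} = 5179^{2} = 26822041$)
$\left(- 11 y - 1\right) 491 - 94 = \left(\left(-11\right) 26822041 - 1\right) 491 - 94 = \left(-295042451 - 1\right) 491 - 94 = \left(-295042452\right) 491 - 94 = -144865843932 - 94 = -144865844026$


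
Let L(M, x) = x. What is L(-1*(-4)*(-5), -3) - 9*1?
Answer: -12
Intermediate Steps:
L(-1*(-4)*(-5), -3) - 9*1 = -3 - 9*1 = -3 - 9 = -12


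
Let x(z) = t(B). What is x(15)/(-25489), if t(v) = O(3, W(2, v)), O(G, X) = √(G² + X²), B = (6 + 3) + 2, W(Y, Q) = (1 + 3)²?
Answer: -√265/25489 ≈ -0.00063866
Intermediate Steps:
W(Y, Q) = 16 (W(Y, Q) = 4² = 16)
B = 11 (B = 9 + 2 = 11)
t(v) = √265 (t(v) = √(3² + 16²) = √(9 + 256) = √265)
x(z) = √265
x(15)/(-25489) = √265/(-25489) = √265*(-1/25489) = -√265/25489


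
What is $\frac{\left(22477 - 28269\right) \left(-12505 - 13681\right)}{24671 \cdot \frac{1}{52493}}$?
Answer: $\frac{7961577194816}{24671} \approx 3.2271 \cdot 10^{8}$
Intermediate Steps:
$\frac{\left(22477 - 28269\right) \left(-12505 - 13681\right)}{24671 \cdot \frac{1}{52493}} = \frac{\left(-5792\right) \left(-26186\right)}{24671 \cdot \frac{1}{52493}} = \frac{151669312}{\frac{24671}{52493}} = 151669312 \cdot \frac{52493}{24671} = \frac{7961577194816}{24671}$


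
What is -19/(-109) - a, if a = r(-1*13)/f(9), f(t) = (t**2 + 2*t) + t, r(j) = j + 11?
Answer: 1135/5886 ≈ 0.19283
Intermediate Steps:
r(j) = 11 + j
f(t) = t**2 + 3*t
a = -1/54 (a = (11 - 1*13)/((9*(3 + 9))) = (11 - 13)/((9*12)) = -2/108 = -2*1/108 = -1/54 ≈ -0.018519)
-19/(-109) - a = -19/(-109) - 1*(-1/54) = -19*(-1/109) + 1/54 = 19/109 + 1/54 = 1135/5886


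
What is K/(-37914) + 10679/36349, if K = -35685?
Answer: 567332557/459378662 ≈ 1.2350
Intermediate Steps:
K/(-37914) + 10679/36349 = -35685/(-37914) + 10679/36349 = -35685*(-1/37914) + 10679*(1/36349) = 11895/12638 + 10679/36349 = 567332557/459378662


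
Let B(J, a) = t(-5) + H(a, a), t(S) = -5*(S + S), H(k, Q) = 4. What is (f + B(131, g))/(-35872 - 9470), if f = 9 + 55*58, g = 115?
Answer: -3253/45342 ≈ -0.071744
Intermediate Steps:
t(S) = -10*S
f = 3199 (f = 9 + 3190 = 3199)
B(J, a) = 54 (B(J, a) = -10*(-5) + 4 = 50 + 4 = 54)
(f + B(131, g))/(-35872 - 9470) = (3199 + 54)/(-35872 - 9470) = 3253/(-45342) = 3253*(-1/45342) = -3253/45342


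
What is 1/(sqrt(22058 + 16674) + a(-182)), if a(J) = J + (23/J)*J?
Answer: 159/13451 + 2*sqrt(9683)/13451 ≈ 0.026452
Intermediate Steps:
a(J) = 23 + J (a(J) = J + 23 = 23 + J)
1/(sqrt(22058 + 16674) + a(-182)) = 1/(sqrt(22058 + 16674) + (23 - 182)) = 1/(sqrt(38732) - 159) = 1/(2*sqrt(9683) - 159) = 1/(-159 + 2*sqrt(9683))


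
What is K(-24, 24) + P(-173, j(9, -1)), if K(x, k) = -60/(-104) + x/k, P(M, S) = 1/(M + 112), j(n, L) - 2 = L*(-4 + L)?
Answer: -697/1586 ≈ -0.43947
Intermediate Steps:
j(n, L) = 2 + L*(-4 + L)
P(M, S) = 1/(112 + M)
K(x, k) = 15/26 + x/k (K(x, k) = -60*(-1/104) + x/k = 15/26 + x/k)
K(-24, 24) + P(-173, j(9, -1)) = (15/26 - 24/24) + 1/(112 - 173) = (15/26 - 24*1/24) + 1/(-61) = (15/26 - 1) - 1/61 = -11/26 - 1/61 = -697/1586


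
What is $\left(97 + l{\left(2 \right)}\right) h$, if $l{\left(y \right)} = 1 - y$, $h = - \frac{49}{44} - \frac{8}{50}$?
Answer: $- \frac{33624}{275} \approx -122.27$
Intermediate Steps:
$h = - \frac{1401}{1100}$ ($h = \left(-49\right) \frac{1}{44} - \frac{4}{25} = - \frac{49}{44} - \frac{4}{25} = - \frac{1401}{1100} \approx -1.2736$)
$\left(97 + l{\left(2 \right)}\right) h = \left(97 + \left(1 - 2\right)\right) \left(- \frac{1401}{1100}\right) = \left(97 - 1\right) \left(- \frac{1401}{1100}\right) = 96 \left(- \frac{1401}{1100}\right) = - \frac{33624}{275}$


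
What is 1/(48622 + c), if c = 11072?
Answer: 1/59694 ≈ 1.6752e-5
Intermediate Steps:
1/(48622 + c) = 1/(48622 + 11072) = 1/59694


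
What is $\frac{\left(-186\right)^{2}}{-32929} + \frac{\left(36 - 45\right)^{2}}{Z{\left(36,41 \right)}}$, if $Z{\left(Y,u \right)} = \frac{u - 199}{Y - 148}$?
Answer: $\frac{146632860}{2601391} \approx 56.367$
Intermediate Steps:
$Z{\left(Y,u \right)} = \frac{-199 + u}{-148 + Y}$
$\frac{\left(-186\right)^{2}}{-32929} + \frac{\left(36 - 45\right)^{2}}{Z{\left(36,41 \right)}} = \frac{\left(-186\right)^{2}}{-32929} + \frac{\left(36 - 45\right)^{2}}{\frac{1}{-148 + 36} \left(-199 + 41\right)} = 34596 \left(- \frac{1}{32929}\right) + \frac{\left(-9\right)^{2}}{\frac{1}{-112} \left(-158\right)} = - \frac{34596}{32929} + \frac{81}{\left(- \frac{1}{112}\right) \left(-158\right)} = - \frac{34596}{32929} + \frac{81}{\frac{79}{56}} = - \frac{34596}{32929} + 81 \cdot \frac{56}{79} = - \frac{34596}{32929} + \frac{4536}{79} = \frac{146632860}{2601391}$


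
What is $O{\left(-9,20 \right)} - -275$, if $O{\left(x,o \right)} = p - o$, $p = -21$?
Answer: $234$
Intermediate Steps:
$O{\left(x,o \right)} = -21 - o$
$O{\left(-9,20 \right)} - -275 = \left(-21 - 20\right) - -275 = \left(-21 - 20\right) + 275 = -41 + 275 = 234$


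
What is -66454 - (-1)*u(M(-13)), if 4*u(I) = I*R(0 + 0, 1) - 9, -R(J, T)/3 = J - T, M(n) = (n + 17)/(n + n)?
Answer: -3455731/52 ≈ -66456.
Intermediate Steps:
M(n) = (17 + n)/(2*n) (M(n) = (17 + n)/((2*n)) = (17 + n)*(1/(2*n)) = (17 + n)/(2*n))
R(J, T) = -3*J + 3*T (R(J, T) = -3*(J - T) = -3*J + 3*T)
u(I) = -9/4 + 3*I/4 (u(I) = (I*(-3*(0 + 0) + 3*1) - 9)/4 = (I*(-3*0 + 3) - 9)/4 = (I*(0 + 3) - 9)/4 = (I*3 - 9)/4 = (3*I - 9)/4 = (-9 + 3*I)/4 = -9/4 + 3*I/4)
-66454 - (-1)*u(M(-13)) = -66454 - (-1)*(-9/4 + 3*((½)*(17 - 13)/(-13))/4) = -66454 - (-1)*(-9/4 + 3*((½)*(-1/13)*4)/4) = -66454 - (-1)*(-9/4 + (¾)*(-2/13)) = -66454 - (-1)*(-9/4 - 3/26) = -66454 - (-1)*(-123)/52 = -66454 - 1*123/52 = -66454 - 123/52 = -3455731/52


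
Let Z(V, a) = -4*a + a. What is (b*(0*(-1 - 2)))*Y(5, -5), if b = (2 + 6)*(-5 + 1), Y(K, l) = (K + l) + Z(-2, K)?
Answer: 0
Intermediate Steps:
Z(V, a) = -3*a
Y(K, l) = l - 2*K (Y(K, l) = (K + l) - 3*K = l - 2*K)
b = -32 (b = 8*(-4) = -32)
(b*(0*(-1 - 2)))*Y(5, -5) = (-0*(-1 - 2))*(-5 - 2*5) = (-0*(-3))*(-5 - 10) = -32*0*(-15) = 0*(-15) = 0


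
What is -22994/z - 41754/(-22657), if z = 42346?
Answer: 623569913/479716661 ≈ 1.2999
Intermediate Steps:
-22994/z - 41754/(-22657) = -22994/42346 - 41754/(-22657) = -22994*1/42346 - 41754*(-1/22657) = -11497/21173 + 41754/22657 = 623569913/479716661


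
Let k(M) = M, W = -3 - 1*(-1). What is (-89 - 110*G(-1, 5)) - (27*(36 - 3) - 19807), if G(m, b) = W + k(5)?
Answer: 18497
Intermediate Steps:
W = -2 (W = -3 + 1 = -2)
G(m, b) = 3 (G(m, b) = -2 + 5 = 3)
(-89 - 110*G(-1, 5)) - (27*(36 - 3) - 19807) = (-89 - 110*3) - (27*(36 - 3) - 19807) = (-89 - 330) - (27*33 - 19807) = -419 - (891 - 19807) = -419 - 1*(-18916) = -419 + 18916 = 18497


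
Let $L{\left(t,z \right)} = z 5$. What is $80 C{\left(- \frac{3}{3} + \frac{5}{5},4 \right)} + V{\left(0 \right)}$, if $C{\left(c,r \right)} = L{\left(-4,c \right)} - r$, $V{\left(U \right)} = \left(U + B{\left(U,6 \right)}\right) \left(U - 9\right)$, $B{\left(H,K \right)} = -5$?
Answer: $-275$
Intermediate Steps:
$V{\left(U \right)} = \left(-9 + U\right) \left(-5 + U\right)$ ($V{\left(U \right)} = \left(U - 5\right) \left(U - 9\right) = \left(-5 + U\right) \left(-9 + U\right) = \left(-9 + U\right) \left(-5 + U\right)$)
$L{\left(t,z \right)} = 5 z$
$C{\left(c,r \right)} = - r + 5 c$ ($C{\left(c,r \right)} = 5 c - r = - r + 5 c$)
$80 C{\left(- \frac{3}{3} + \frac{5}{5},4 \right)} + V{\left(0 \right)} = 80 \left(\left(-1\right) 4 + 5 \left(- \frac{3}{3} + \frac{5}{5}\right)\right) + \left(45 + 0^{2} - 0\right) = 80 \left(-4 + 5 \left(\left(-3\right) \frac{1}{3} + 5 \cdot \frac{1}{5}\right)\right) + \left(45 + 0 + 0\right) = 80 \left(-4 + 5 \left(-1 + 1\right)\right) + 45 = 80 \left(-4 + 5 \cdot 0\right) + 45 = 80 \left(-4 + 0\right) + 45 = 80 \left(-4\right) + 45 = -320 + 45 = -275$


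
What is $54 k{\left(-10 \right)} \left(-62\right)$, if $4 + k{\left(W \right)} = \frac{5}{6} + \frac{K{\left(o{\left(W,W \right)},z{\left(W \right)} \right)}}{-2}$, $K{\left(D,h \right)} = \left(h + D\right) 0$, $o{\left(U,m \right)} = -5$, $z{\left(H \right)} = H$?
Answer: $10602$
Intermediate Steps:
$K{\left(D,h \right)} = 0$ ($K{\left(D,h \right)} = \left(D + h\right) 0 = 0$)
$k{\left(W \right)} = - \frac{19}{6}$ ($k{\left(W \right)} = -4 + \left(\frac{5}{6} + \frac{0}{-2}\right) = -4 + \left(5 \cdot \frac{1}{6} + 0 \left(- \frac{1}{2}\right)\right) = -4 + \left(\frac{5}{6} + 0\right) = -4 + \frac{5}{6} = - \frac{19}{6}$)
$54 k{\left(-10 \right)} \left(-62\right) = 54 \left(- \frac{19}{6}\right) \left(-62\right) = \left(-171\right) \left(-62\right) = 10602$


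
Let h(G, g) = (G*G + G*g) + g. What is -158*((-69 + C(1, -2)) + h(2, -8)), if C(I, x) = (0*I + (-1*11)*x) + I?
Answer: 10428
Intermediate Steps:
h(G, g) = g + G² + G*g (h(G, g) = (G² + G*g) + g = g + G² + G*g)
C(I, x) = I - 11*x (C(I, x) = (0 - 11*x) + I = -11*x + I = I - 11*x)
-158*((-69 + C(1, -2)) + h(2, -8)) = -158*((-69 + (1 - 11*(-2))) + (-8 + 2² + 2*(-8))) = -158*((-69 + (1 + 22)) + (-8 + 4 - 16)) = -158*((-69 + 23) - 20) = -158*(-46 - 20) = -158*(-66) = 10428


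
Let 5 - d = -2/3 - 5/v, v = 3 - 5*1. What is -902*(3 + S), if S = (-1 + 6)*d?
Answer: -50963/3 ≈ -16988.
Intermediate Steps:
v = -2 (v = 3 - 5 = -2)
d = 19/6 (d = 5 - (-2/3 - 5/(-2)) = 5 - (-2*⅓ - 5*(-½)) = 5 - (-⅔ + 5/2) = 5 - 1*11/6 = 5 - 11/6 = 19/6 ≈ 3.1667)
S = 95/6 (S = (-1 + 6)*(19/6) = 5*(19/6) = 95/6 ≈ 15.833)
-902*(3 + S) = -902*(3 + 95/6) = -902*113/6 = -41*1243/3 = -50963/3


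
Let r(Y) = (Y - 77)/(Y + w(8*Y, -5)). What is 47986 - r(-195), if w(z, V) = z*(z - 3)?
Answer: 116993947082/2438085 ≈ 47986.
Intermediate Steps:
w(z, V) = z*(-3 + z)
r(Y) = (-77 + Y)/(Y + 8*Y*(-3 + 8*Y)) (r(Y) = (Y - 77)/(Y + (8*Y)*(-3 + 8*Y)) = (-77 + Y)/(Y + 8*Y*(-3 + 8*Y)))
47986 - r(-195) = 47986 - (-77 - 195)/((-195)*(-23 + 64*(-195))) = 47986 - (-1)*(-272)/(195*(-23 - 12480)) = 47986 - (-1)*(-272)/(195*(-12503)) = 47986 - (-1)*(-1)*(-272)/(195*12503) = 47986 - 1*(-272/2438085) = 47986 + 272/2438085 = 116993947082/2438085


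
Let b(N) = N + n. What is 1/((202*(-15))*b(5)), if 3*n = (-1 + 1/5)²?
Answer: -5/78982 ≈ -6.3306e-5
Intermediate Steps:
n = 16/75 (n = (-1 + 1/5)²/3 = (-1 + ⅕)²/3 = (-⅘)²/3 = (⅓)*(16/25) = 16/75 ≈ 0.21333)
b(N) = 16/75 + N (b(N) = N + 16/75 = 16/75 + N)
1/((202*(-15))*b(5)) = 1/((202*(-15))*(16/75 + 5)) = 1/(-3030*391/75) = 1/(-78982/5) = -5/78982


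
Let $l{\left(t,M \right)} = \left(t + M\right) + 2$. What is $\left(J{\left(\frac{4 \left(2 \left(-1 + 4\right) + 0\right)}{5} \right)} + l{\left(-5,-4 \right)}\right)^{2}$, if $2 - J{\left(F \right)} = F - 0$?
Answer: $\frac{2401}{25} \approx 96.04$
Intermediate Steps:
$l{\left(t,M \right)} = 2 + M + t$ ($l{\left(t,M \right)} = \left(M + t\right) + 2 = 2 + M + t$)
$J{\left(F \right)} = 2 - F$ ($J{\left(F \right)} = 2 - \left(F - 0\right) = 2 - \left(F + 0\right) = 2 - F$)
$\left(J{\left(\frac{4 \left(2 \left(-1 + 4\right) + 0\right)}{5} \right)} + l{\left(-5,-4 \right)}\right)^{2} = \left(\left(2 - \frac{4 \left(2 \left(-1 + 4\right) + 0\right)}{5}\right) - 7\right)^{2} = \left(\left(2 - 4 \left(2 \cdot 3 + 0\right) \frac{1}{5}\right) - 7\right)^{2} = \left(\left(2 - 4 \left(6 + 0\right) \frac{1}{5}\right) - 7\right)^{2} = \left(\left(2 - 4 \cdot 6 \cdot \frac{1}{5}\right) - 7\right)^{2} = \left(\left(2 - 24 \cdot \frac{1}{5}\right) - 7\right)^{2} = \left(\left(2 - \frac{24}{5}\right) - 7\right)^{2} = \left(- \frac{14}{5} - 7\right)^{2} = \left(- \frac{49}{5}\right)^{2} = \frac{2401}{25}$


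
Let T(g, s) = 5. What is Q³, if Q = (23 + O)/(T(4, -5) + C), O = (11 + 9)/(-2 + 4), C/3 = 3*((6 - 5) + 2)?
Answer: 35937/32768 ≈ 1.0967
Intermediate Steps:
C = 27 (C = 3*(3*((6 - 5) + 2)) = 3*(3*(1 + 2)) = 3*(3*3) = 3*9 = 27)
O = 10 (O = 20/2 = 20*(½) = 10)
Q = 33/32 (Q = (23 + 10)/(5 + 27) = 33/32 ≈ 1.0313)
Q³ = (33/32)³ = 35937/32768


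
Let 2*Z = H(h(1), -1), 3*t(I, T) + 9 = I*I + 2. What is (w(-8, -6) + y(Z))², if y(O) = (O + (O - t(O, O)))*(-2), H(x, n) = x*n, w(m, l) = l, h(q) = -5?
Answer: 1089/4 ≈ 272.25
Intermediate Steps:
t(I, T) = -7/3 + I²/3 (t(I, T) = -3 + (I*I + 2)/3 = -3 + (I² + 2)/3 = -3 + (2 + I²)/3 = -3 + (⅔ + I²/3) = -7/3 + I²/3)
H(x, n) = n*x
Z = 5/2 (Z = (-1*(-5))/2 = (½)*5 = 5/2 ≈ 2.5000)
y(O) = -14/3 - 4*O + 2*O²/3 (y(O) = (O + (O - (-7/3 + O²/3)))*(-2) = (O + (O + (7/3 - O²/3)))*(-2) = (O + (7/3 + O - O²/3))*(-2) = (7/3 + 2*O - O²/3)*(-2) = -14/3 - 4*O + 2*O²/3)
(w(-8, -6) + y(Z))² = (-6 + (-14/3 - 4*5/2 + 2*(5/2)²/3))² = (-6 + (-14/3 - 10 + (⅔)*(25/4)))² = (-6 + (-14/3 - 10 + 25/6))² = (-6 - 21/2)² = (-33/2)² = 1089/4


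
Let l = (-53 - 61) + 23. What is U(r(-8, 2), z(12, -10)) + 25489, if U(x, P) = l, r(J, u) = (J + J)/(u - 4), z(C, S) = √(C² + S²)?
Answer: 25398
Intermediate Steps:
l = -91 (l = -114 + 23 = -91)
r(J, u) = 2*J/(-4 + u) (r(J, u) = (2*J)/(-4 + u) = 2*J/(-4 + u))
U(x, P) = -91
U(r(-8, 2), z(12, -10)) + 25489 = -91 + 25489 = 25398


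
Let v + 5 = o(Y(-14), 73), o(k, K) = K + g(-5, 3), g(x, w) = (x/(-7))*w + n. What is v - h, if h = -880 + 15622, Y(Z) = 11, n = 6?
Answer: -102661/7 ≈ -14666.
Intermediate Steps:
g(x, w) = 6 - w*x/7 (g(x, w) = (x/(-7))*w + 6 = (-x/7)*w + 6 = -w*x/7 + 6 = 6 - w*x/7)
o(k, K) = 57/7 + K (o(k, K) = K + (6 - 1/7*3*(-5)) = K + (6 + 15/7) = K + 57/7 = 57/7 + K)
h = 14742
v = 533/7 (v = -5 + (57/7 + 73) = -5 + 568/7 = 533/7 ≈ 76.143)
v - h = 533/7 - 1*14742 = 533/7 - 14742 = -102661/7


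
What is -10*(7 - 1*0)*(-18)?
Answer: 1260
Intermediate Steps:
-10*(7 - 1*0)*(-18) = -10*(7 + 0)*(-18) = -10*7*(-18) = -70*(-18) = 1260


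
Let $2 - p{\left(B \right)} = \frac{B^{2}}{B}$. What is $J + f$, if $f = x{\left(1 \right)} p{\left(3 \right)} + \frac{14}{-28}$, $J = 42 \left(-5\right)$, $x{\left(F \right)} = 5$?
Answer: $- \frac{431}{2} \approx -215.5$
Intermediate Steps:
$p{\left(B \right)} = 2 - B$ ($p{\left(B \right)} = 2 - \frac{B^{2}}{B} = 2 - B$)
$J = -210$
$f = - \frac{11}{2}$ ($f = 5 \left(2 - 3\right) + \frac{14}{-28} = 5 \left(2 - 3\right) + 14 \left(- \frac{1}{28}\right) = 5 \left(-1\right) - \frac{1}{2} = -5 - \frac{1}{2} = - \frac{11}{2} \approx -5.5$)
$J + f = -210 - \frac{11}{2} = - \frac{431}{2}$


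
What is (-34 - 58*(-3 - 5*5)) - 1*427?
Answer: 1163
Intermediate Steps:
(-34 - 58*(-3 - 5*5)) - 1*427 = (-34 - 58*(-3 - 25)) - 427 = (-34 - 58*(-28)) - 427 = (-34 + 1624) - 427 = 1590 - 427 = 1163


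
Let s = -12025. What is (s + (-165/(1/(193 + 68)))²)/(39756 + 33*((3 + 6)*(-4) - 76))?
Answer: 92729110/1803 ≈ 51430.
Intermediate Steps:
(s + (-165/(1/(193 + 68)))²)/(39756 + 33*((3 + 6)*(-4) - 76)) = (-12025 + (-165/(1/(193 + 68)))²)/(39756 + 33*((3 + 6)*(-4) - 76)) = (-12025 + (-165/(1/261))²)/(39756 + 33*(9*(-4) - 76)) = (-12025 + (-165/1/261)²)/(39756 + 33*(-36 - 76)) = (-12025 + (-165*261)²)/(39756 + 33*(-112)) = (-12025 + (-43065)²)/(39756 - 3696) = (-12025 + 1854594225)/36060 = 1854582200*(1/36060) = 92729110/1803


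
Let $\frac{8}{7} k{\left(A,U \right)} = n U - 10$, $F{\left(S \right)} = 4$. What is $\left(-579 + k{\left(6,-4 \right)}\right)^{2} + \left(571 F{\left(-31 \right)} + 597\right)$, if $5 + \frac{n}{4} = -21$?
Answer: $\frac{847121}{16} \approx 52945.0$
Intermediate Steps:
$n = -104$ ($n = -20 + 4 \left(-21\right) = -20 - 84 = -104$)
$k{\left(A,U \right)} = - \frac{35}{4} - 91 U$ ($k{\left(A,U \right)} = \frac{7 \left(- 104 U - 10\right)}{8} = \frac{7 \left(-10 - 104 U\right)}{8} = - \frac{35}{4} - 91 U$)
$\left(-579 + k{\left(6,-4 \right)}\right)^{2} + \left(571 F{\left(-31 \right)} + 597\right) = \left(-579 - - \frac{1421}{4}\right)^{2} + \left(571 \cdot 4 + 597\right) = \left(-579 + \left(- \frac{35}{4} + 364\right)\right)^{2} + \left(2284 + 597\right) = \left(-579 + \frac{1421}{4}\right)^{2} + 2881 = \left(- \frac{895}{4}\right)^{2} + 2881 = \frac{801025}{16} + 2881 = \frac{847121}{16}$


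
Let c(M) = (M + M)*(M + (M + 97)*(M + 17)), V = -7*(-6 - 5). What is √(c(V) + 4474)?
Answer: 6*√70421 ≈ 1592.2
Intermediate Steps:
V = 77 (V = -7*(-11) = 77)
c(M) = 2*M*(M + (17 + M)*(97 + M)) (c(M) = (2*M)*(M + (97 + M)*(17 + M)) = (2*M)*(M + (17 + M)*(97 + M)) = 2*M*(M + (17 + M)*(97 + M)))
√(c(V) + 4474) = √(2*77*(1649 + 77² + 115*77) + 4474) = √(2*77*(1649 + 5929 + 8855) + 4474) = √(2*77*16433 + 4474) = √(2530682 + 4474) = √2535156 = 6*√70421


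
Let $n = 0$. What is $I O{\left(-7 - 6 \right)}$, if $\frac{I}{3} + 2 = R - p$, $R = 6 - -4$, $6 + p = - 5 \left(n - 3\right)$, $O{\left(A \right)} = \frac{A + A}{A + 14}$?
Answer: $78$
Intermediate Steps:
$O{\left(A \right)} = \frac{2 A}{14 + A}$
$p = 9$ ($p = -6 - 5 \left(0 - 3\right) = -6 - -15 = -6 + 15 = 9$)
$R = 10$ ($R = 6 + 4 = 10$)
$I = -3$ ($I = -6 + 3 \left(10 - 9\right) = -6 + 3 \cdot 1 = -6 + 3 = -3$)
$I O{\left(-7 - 6 \right)} = - 3 \frac{2 \left(-7 - 6\right)}{14 - 13} = - 3 \cdot 2 \left(-13\right) \frac{1}{14 - 13} = - 3 \cdot 2 \left(-13\right) 1^{-1} = - 3 \cdot 2 \left(-13\right) 1 = \left(-3\right) \left(-26\right) = 78$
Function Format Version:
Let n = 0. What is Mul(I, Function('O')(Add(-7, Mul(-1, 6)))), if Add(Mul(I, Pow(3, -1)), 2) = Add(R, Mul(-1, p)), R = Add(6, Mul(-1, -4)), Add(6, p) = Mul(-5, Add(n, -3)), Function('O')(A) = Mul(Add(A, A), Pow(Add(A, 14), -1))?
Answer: 78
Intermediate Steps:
Function('O')(A) = Mul(2, A, Pow(Add(14, A), -1)) (Function('O')(A) = Mul(Mul(2, A), Pow(Add(14, A), -1)) = Mul(2, A, Pow(Add(14, A), -1)))
p = 9 (p = Add(-6, Mul(-5, Add(0, -3))) = Add(-6, Mul(-5, -3)) = Add(-6, 15) = 9)
R = 10 (R = Add(6, 4) = 10)
I = -3 (I = Add(-6, Mul(3, Add(10, Mul(-1, 9)))) = Add(-6, Mul(3, Add(10, -9))) = Add(-6, Mul(3, 1)) = Add(-6, 3) = -3)
Mul(I, Function('O')(Add(-7, Mul(-1, 6)))) = Mul(-3, Mul(2, Add(-7, Mul(-1, 6)), Pow(Add(14, Add(-7, Mul(-1, 6))), -1))) = Mul(-3, Mul(2, Add(-7, -6), Pow(Add(14, Add(-7, -6)), -1))) = Mul(-3, Mul(2, -13, Pow(Add(14, -13), -1))) = Mul(-3, Mul(2, -13, Pow(1, -1))) = Mul(-3, Mul(2, -13, 1)) = Mul(-3, -26) = 78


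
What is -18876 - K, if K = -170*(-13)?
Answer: -21086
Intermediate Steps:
K = 2210
-18876 - K = -18876 - 1*2210 = -18876 - 2210 = -21086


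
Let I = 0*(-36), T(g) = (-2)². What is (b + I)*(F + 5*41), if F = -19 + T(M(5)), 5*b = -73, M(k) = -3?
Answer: -2774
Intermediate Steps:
T(g) = 4
b = -73/5 (b = (⅕)*(-73) = -73/5 ≈ -14.600)
I = 0
F = -15 (F = -19 + 4 = -15)
(b + I)*(F + 5*41) = (-73/5 + 0)*(-15 + 5*41) = -73*(-15 + 205)/5 = -73/5*190 = -2774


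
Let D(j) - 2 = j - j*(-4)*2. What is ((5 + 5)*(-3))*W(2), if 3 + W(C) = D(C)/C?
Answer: -210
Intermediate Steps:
D(j) = 2 + 9*j (D(j) = 2 + (j - j*(-4)*2) = 2 + (j - (-4*j)*2) = 2 + (j - (-8)*j) = 2 + (j + 8*j) = 2 + 9*j)
W(C) = -3 + (2 + 9*C)/C
((5 + 5)*(-3))*W(2) = ((5 + 5)*(-3))*(6 + 2/2) = (10*(-3))*(6 + 2*(1/2)) = -30*(6 + 1) = -30*7 = -210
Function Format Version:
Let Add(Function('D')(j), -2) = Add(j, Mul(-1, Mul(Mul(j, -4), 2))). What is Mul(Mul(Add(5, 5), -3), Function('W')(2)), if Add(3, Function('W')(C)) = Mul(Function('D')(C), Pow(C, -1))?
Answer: -210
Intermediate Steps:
Function('D')(j) = Add(2, Mul(9, j)) (Function('D')(j) = Add(2, Add(j, Mul(-1, Mul(Mul(j, -4), 2)))) = Add(2, Add(j, Mul(-1, Mul(Mul(-4, j), 2)))) = Add(2, Add(j, Mul(-1, Mul(-8, j)))) = Add(2, Add(j, Mul(8, j))) = Add(2, Mul(9, j)))
Function('W')(C) = Add(-3, Mul(Pow(C, -1), Add(2, Mul(9, C)))) (Function('W')(C) = Add(-3, Mul(Add(2, Mul(9, C)), Pow(C, -1))) = Add(-3, Mul(Pow(C, -1), Add(2, Mul(9, C)))))
Mul(Mul(Add(5, 5), -3), Function('W')(2)) = Mul(Mul(Add(5, 5), -3), Add(6, Mul(2, Pow(2, -1)))) = Mul(Mul(10, -3), Add(6, Mul(2, Rational(1, 2)))) = Mul(-30, Add(6, 1)) = Mul(-30, 7) = -210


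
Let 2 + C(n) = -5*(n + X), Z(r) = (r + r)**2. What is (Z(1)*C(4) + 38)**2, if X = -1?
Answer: 900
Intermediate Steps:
Z(r) = 4*r**2 (Z(r) = (2*r)**2 = 4*r**2)
C(n) = 3 - 5*n (C(n) = -2 - 5*(n - 1) = -2 - 5*(-1 + n) = -2 + (5 - 5*n) = 3 - 5*n)
(Z(1)*C(4) + 38)**2 = ((4*1**2)*(3 - 5*4) + 38)**2 = ((4*1)*(3 - 20) + 38)**2 = (4*(-17) + 38)**2 = (-68 + 38)**2 = (-30)**2 = 900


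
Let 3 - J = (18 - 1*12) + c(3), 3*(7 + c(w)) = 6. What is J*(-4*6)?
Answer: -48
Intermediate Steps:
c(w) = -5 (c(w) = -7 + (⅓)*6 = -7 + 2 = -5)
J = 2 (J = 3 - ((18 - 1*12) - 5) = 3 - ((18 - 12) - 5) = 3 - (6 - 5) = 3 - 1*1 = 3 - 1 = 2)
J*(-4*6) = 2*(-4*6) = 2*(-24) = -48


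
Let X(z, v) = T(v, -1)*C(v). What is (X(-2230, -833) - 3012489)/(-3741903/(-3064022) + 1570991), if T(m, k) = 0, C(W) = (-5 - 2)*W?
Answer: -9230332570758/4813554727705 ≈ -1.9176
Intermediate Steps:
C(W) = -7*W
X(z, v) = 0 (X(z, v) = 0*(-7*v) = 0)
(X(-2230, -833) - 3012489)/(-3741903/(-3064022) + 1570991) = (0 - 3012489)/(-3741903/(-3064022) + 1570991) = -3012489/(-3741903*(-1/3064022) + 1570991) = -3012489/(3741903/3064022 + 1570991) = -3012489/4813554727705/3064022 = -3012489*3064022/4813554727705 = -9230332570758/4813554727705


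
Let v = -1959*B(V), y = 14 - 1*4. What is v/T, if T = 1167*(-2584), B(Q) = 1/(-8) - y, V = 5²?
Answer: -52893/8041408 ≈ -0.0065776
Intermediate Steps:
y = 10 (y = 14 - 4 = 10)
V = 25
B(Q) = -81/8 (B(Q) = 1/(-8) - 1*10 = -⅛ - 10 = -81/8)
T = -3015528
v = 158679/8 (v = -1959*(-81/8) = 158679/8 ≈ 19835.)
v/T = (158679/8)/(-3015528) = (158679/8)*(-1/3015528) = -52893/8041408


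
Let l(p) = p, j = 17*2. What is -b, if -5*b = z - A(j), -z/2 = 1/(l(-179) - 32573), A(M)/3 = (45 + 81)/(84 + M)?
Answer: -619001/966184 ≈ -0.64067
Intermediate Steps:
j = 34
A(M) = 378/(84 + M) (A(M) = 3*((45 + 81)/(84 + M)) = 3*(126/(84 + M)) = 378/(84 + M))
z = 1/16376 (z = -2/(-179 - 32573) = -2/(-32752) = -2*(-1/32752) = 1/16376 ≈ 6.1065e-5)
b = 619001/966184 (b = -(1/16376 - 378/(84 + 34))/5 = -(1/16376 - 378/118)/5 = -(1/16376 - 1*189/59)/5 = -(1/16376 - 189/59)/5 = -⅕*(-3095005/966184) = 619001/966184 ≈ 0.64067)
-b = -1*619001/966184 = -619001/966184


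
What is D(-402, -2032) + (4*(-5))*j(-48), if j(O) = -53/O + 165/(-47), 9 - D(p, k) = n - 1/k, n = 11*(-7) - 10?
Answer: 41294671/286512 ≈ 144.13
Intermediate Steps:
n = -87 (n = -77 - 10 = -87)
D(p, k) = 96 + 1/k (D(p, k) = 9 - (-87 - 1/k) = 9 + (87 + 1/k) = 96 + 1/k)
j(O) = -165/47 - 53/O (j(O) = -53/O + 165*(-1/47) = -53/O - 165/47 = -165/47 - 53/O)
D(-402, -2032) + (4*(-5))*j(-48) = (96 + 1/(-2032)) + (4*(-5))*(-165/47 - 53/(-48)) = (96 - 1/2032) - 20*(-165/47 - 53*(-1/48)) = 195071/2032 - 20*(-165/47 + 53/48) = 195071/2032 - 20*(-5429/2256) = 195071/2032 + 27145/564 = 41294671/286512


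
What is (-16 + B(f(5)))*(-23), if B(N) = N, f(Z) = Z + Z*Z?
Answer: -322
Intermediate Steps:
f(Z) = Z + Z²
(-16 + B(f(5)))*(-23) = (-16 + 5*(1 + 5))*(-23) = (-16 + 5*6)*(-23) = (-16 + 30)*(-23) = 14*(-23) = -322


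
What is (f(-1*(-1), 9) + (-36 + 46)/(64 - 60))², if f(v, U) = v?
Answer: 49/4 ≈ 12.250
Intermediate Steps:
(f(-1*(-1), 9) + (-36 + 46)/(64 - 60))² = (-1*(-1) + (-36 + 46)/(64 - 60))² = (1 + 10/4)² = (1 + 10*(¼))² = (1 + 5/2)² = (7/2)² = 49/4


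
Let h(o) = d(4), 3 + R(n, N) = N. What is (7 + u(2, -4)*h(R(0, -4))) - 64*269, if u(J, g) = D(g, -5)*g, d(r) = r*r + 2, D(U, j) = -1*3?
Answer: -16993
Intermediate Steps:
D(U, j) = -3
R(n, N) = -3 + N
d(r) = 2 + r² (d(r) = r² + 2 = 2 + r²)
u(J, g) = -3*g
h(o) = 18 (h(o) = 2 + 4² = 2 + 16 = 18)
(7 + u(2, -4)*h(R(0, -4))) - 64*269 = (7 - 3*(-4)*18) - 64*269 = (7 + 12*18) - 17216 = (7 + 216) - 17216 = 223 - 17216 = -16993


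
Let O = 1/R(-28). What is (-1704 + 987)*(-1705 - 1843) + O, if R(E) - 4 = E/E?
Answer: 12719581/5 ≈ 2.5439e+6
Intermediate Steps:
R(E) = 5 (R(E) = 4 + E/E = 4 + 1 = 5)
O = 1/5 ≈ 0.20000
(-1704 + 987)*(-1705 - 1843) + O = (-1704 + 987)*(-1705 - 1843) + 1/5 = -717*(-3548) + 1/5 = 2543916 + 1/5 = 12719581/5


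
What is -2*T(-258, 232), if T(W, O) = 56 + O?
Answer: -576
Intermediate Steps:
-2*T(-258, 232) = -2*(56 + 232) = -2*288 = -576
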